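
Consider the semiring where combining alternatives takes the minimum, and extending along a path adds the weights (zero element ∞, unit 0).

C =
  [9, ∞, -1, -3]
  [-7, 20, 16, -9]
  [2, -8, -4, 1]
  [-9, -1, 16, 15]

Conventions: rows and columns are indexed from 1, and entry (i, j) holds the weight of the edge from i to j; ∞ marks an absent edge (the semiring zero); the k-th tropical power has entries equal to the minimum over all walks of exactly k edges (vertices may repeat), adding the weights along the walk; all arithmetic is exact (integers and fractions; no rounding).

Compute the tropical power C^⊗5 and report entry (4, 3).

C^⊗2:
  [-12, -9, -5, 0]
  [-18, -10, -8, -10]
  [-15, -12, -8, -17]
  [-8, 8, -10, -12]
C^⊗3:
  [-16, -13, -13, -18]
  [-19, -16, -19, -21]
  [-26, -18, -16, -21]
  [-21, -18, -14, -11]
C^⊗4:
  [-27, -21, -17, -22]
  [-30, -27, -23, -25]
  [-30, -24, -27, -29]
  [-25, -22, -22, -27]
C^⊗5:
  [-31, -25, -28, -30]
  [-34, -31, -31, -36]
  [-38, -35, -31, -33]
  [-36, -30, -26, -31]
Key observation: the optimum is the walk 4->1->3->2->1->3, with weight (-9) + (-1) + (-8) + (-7) + (-1) = -26.
Optimal value attained by: walk 4->1->3->2->1->3.
Answer: (C^⊗5)[4][3] = -26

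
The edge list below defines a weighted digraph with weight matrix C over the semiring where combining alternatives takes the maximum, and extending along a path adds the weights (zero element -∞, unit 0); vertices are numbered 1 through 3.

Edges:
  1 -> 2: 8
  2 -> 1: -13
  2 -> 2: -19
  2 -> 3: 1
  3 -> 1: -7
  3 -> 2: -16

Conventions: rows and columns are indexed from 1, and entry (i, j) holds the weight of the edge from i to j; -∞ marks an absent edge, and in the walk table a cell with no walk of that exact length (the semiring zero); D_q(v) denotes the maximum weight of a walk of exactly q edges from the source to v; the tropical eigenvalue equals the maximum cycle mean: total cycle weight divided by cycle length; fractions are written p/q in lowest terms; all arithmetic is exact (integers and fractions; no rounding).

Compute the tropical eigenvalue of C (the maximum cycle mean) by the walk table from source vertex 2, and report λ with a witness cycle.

q=0: [-∞, 0, -∞]
q=1: [-13, -19, 1]
q=2: [-6, -5, -18]
q=3: [-18, 2, -4]
Optimal cycle mean attained by: cycle 1->2->3->1, total 8 + 1 + (-7), length 3.
Answer: λ = 2/3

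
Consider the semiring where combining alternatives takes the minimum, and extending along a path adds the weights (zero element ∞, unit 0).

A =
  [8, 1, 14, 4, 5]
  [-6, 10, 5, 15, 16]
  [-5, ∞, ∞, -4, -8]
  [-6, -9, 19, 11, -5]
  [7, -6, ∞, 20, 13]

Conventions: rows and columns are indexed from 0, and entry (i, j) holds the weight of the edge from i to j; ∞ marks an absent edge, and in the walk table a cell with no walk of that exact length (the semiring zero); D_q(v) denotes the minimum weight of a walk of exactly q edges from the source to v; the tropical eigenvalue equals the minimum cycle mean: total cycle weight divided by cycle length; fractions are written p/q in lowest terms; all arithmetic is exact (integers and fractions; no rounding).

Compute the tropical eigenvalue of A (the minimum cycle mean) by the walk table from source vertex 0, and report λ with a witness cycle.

q=0: [0, ∞, ∞, ∞, ∞]
q=1: [8, 1, 14, 4, 5]
q=2: [-5, -5, 6, 10, -1]
q=3: [-11, -7, 0, -1, -2]
q=4: [-13, -10, -2, -7, -8]
q=5: [-16, -16, -5, -9, -12]
Optimal cycle mean attained by: cycle 0->3->1->0, total 4 + (-9) + (-6), length 3.
Answer: λ = -11/3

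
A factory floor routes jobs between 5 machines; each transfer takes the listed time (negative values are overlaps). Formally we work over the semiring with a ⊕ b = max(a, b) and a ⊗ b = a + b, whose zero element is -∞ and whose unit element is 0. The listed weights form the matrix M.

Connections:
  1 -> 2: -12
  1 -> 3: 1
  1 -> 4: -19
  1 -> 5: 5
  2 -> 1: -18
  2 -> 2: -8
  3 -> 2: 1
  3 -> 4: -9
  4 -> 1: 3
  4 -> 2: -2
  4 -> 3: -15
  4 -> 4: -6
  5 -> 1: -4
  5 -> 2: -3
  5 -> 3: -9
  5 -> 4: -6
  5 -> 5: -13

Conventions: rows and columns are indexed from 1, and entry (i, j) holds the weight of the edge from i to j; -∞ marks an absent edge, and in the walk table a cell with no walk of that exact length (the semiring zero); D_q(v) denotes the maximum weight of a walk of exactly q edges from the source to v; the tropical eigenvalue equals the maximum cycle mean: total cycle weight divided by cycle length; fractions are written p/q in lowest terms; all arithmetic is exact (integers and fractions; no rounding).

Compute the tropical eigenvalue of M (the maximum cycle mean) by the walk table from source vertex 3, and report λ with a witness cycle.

q=0: [-∞, -∞, 0, -∞, -∞]
q=1: [-∞, 1, -∞, -9, -∞]
q=2: [-6, -7, -24, -15, -∞]
q=3: [-12, -15, -5, -21, -1]
q=4: [-5, -4, -10, -7, -7]
q=5: [-4, -9, -4, -13, 0]
Optimal cycle mean attained by: cycle 1->5->4->1, total 5 + (-6) + 3, length 3.
Answer: λ = 2/3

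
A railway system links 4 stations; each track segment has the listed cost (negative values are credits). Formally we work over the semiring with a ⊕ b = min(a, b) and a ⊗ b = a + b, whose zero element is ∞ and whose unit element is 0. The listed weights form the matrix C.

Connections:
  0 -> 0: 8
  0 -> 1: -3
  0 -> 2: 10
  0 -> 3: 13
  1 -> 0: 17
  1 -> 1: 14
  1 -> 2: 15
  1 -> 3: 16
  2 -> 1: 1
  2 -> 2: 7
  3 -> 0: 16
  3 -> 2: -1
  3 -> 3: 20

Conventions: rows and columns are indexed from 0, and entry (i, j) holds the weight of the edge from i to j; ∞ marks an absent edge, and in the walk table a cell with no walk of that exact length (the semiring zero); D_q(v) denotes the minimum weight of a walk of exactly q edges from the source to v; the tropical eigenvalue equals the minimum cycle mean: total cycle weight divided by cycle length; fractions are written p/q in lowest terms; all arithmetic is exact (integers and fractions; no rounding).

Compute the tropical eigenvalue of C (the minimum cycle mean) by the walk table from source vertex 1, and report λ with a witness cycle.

q=0: [∞, 0, ∞, ∞]
q=1: [17, 14, 15, 16]
q=2: [25, 14, 15, 30]
q=3: [31, 16, 22, 30]
q=4: [33, 23, 29, 32]
Optimal cycle mean attained by: cycle 1->3->2->1, total 16 + (-1) + 1, length 3.
Answer: λ = 16/3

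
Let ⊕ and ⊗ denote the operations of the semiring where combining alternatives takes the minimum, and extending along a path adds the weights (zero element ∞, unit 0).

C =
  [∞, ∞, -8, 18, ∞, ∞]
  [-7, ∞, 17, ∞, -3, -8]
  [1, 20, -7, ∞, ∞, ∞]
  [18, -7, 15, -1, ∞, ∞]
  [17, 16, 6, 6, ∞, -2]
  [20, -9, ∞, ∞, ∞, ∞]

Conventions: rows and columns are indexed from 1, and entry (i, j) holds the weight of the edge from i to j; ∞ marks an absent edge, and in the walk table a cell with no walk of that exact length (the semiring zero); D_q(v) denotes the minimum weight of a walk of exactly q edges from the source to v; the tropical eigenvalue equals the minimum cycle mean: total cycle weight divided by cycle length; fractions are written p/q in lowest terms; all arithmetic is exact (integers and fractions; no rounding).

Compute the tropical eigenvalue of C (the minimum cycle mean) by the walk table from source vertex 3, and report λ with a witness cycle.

q=0: [∞, ∞, 0, ∞, ∞, ∞]
q=1: [1, 20, -7, ∞, ∞, ∞]
q=2: [-6, 13, -14, 19, 17, 12]
q=3: [-13, 3, -21, 12, 10, 5]
q=4: [-20, -4, -28, 5, 0, -5]
q=5: [-27, -14, -35, -2, -7, -12]
q=6: [-34, -21, -42, -9, -17, -22]
Optimal cycle mean attained by: cycle 2->6->2, total (-8) + (-9), length 2.
Answer: λ = -17/2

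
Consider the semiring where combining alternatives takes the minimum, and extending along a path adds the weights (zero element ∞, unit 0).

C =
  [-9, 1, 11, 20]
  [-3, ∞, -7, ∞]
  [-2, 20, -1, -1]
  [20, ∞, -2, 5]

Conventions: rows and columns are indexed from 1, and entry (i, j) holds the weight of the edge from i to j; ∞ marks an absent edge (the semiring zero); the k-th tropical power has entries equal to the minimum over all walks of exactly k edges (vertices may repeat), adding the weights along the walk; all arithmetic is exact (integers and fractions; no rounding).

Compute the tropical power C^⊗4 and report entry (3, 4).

C^⊗2:
  [-18, -8, -6, 10]
  [-12, -2, -8, -8]
  [-11, -1, -3, -2]
  [-4, 18, -3, -3]
C^⊗3:
  [-27, -17, -15, -7]
  [-21, -11, -10, -9]
  [-20, -10, -8, -4]
  [-13, -3, -5, -4]
C^⊗4:
  [-36, -26, -24, -16]
  [-30, -20, -18, -11]
  [-29, -19, -17, -9]
  [-22, -12, -10, -6]
Key observation: the optimum is the walk 3->1->2->3->4, with weight (-2) + 1 + (-7) + (-1) = -9.
Optimal value attained by: walk 3->1->2->3->4.
Answer: (C^⊗4)[3][4] = -9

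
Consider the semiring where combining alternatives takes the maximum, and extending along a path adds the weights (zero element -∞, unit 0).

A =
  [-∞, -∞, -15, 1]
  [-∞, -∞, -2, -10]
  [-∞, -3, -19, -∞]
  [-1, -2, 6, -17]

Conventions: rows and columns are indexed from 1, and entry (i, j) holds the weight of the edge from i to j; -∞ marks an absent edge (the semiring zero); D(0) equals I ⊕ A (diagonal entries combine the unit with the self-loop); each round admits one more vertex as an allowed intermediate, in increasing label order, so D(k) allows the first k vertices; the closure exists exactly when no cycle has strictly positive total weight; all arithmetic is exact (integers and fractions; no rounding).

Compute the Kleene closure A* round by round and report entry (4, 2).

D(0):
  [0, -∞, -15, 1]
  [-∞, 0, -2, -10]
  [-∞, -3, 0, -∞]
  [-1, -2, 6, 0]
D(1):
  [0, -∞, -15, 1]
  [-∞, 0, -2, -10]
  [-∞, -3, 0, -∞]
  [-1, -2, 6, 0]
D(2):
  [0, -∞, -15, 1]
  [-∞, 0, -2, -10]
  [-∞, -3, 0, -13]
  [-1, -2, 6, 0]
D(3):
  [0, -18, -15, 1]
  [-∞, 0, -2, -10]
  [-∞, -3, 0, -13]
  [-1, 3, 6, 0]
D(4):
  [0, 4, 7, 1]
  [-11, 0, -2, -10]
  [-14, -3, 0, -13]
  [-1, 3, 6, 0]
Answer: A*[4][2] = 3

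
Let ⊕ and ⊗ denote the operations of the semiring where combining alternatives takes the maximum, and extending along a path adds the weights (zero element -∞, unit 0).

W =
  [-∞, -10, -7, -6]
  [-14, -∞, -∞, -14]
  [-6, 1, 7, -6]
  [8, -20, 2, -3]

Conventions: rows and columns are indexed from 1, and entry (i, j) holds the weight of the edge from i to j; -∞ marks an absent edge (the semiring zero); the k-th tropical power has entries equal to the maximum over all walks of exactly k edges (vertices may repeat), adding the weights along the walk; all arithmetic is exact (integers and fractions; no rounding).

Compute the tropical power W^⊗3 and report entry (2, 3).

W^⊗2:
  [2, -6, 0, -9]
  [-6, -24, -12, -17]
  [2, 8, 14, 1]
  [5, 3, 9, 2]
W^⊗3:
  [-1, 1, 7, -4]
  [-9, -11, -5, -12]
  [9, 15, 21, 8]
  [10, 10, 16, 3]
Key observation: the optimum is the walk 2->4->3->3, with weight (-14) + 2 + 7 = -5.
Optimal value attained by: walk 2->4->3->3.
Answer: (W^⊗3)[2][3] = -5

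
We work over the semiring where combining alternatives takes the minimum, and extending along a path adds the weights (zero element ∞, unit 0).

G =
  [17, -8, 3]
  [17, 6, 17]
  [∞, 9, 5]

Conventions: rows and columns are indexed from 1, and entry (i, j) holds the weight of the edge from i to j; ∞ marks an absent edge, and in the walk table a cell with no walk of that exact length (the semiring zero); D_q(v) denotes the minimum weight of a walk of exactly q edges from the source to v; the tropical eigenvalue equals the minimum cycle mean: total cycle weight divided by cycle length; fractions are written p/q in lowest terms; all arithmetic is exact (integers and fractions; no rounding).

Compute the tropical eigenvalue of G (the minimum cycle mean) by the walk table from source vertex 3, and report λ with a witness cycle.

q=0: [∞, ∞, 0]
q=1: [∞, 9, 5]
q=2: [26, 14, 10]
q=3: [31, 18, 15]
Optimal cycle mean attained by: cycle 1->2->1, total (-8) + 17, length 2.
Answer: λ = 9/2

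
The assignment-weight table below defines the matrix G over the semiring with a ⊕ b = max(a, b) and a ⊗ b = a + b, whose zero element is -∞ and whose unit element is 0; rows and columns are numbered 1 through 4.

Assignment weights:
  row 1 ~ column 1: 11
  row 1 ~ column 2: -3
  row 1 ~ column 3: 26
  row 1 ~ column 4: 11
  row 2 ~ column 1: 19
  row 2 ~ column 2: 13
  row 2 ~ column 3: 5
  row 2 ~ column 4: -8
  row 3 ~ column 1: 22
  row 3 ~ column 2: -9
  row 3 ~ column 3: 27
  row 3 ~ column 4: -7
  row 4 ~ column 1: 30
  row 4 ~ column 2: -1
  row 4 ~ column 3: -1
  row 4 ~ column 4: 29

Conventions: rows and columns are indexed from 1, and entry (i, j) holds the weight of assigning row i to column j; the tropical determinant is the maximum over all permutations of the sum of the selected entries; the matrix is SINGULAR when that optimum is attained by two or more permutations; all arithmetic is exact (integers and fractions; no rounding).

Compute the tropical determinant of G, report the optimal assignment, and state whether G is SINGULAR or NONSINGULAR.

σ = (1, 2, 3, 4): 11 + 13 + 27 + 29 = 80
σ = (1, 2, 4, 3): 11 + 13 + (-7) + (-1) = 16
σ = (1, 3, 2, 4): 11 + 5 + (-9) + 29 = 36
σ = (1, 3, 4, 2): 11 + 5 + (-7) + (-1) = 8
σ = (1, 4, 2, 3): 11 + (-8) + (-9) + (-1) = -7
σ = (1, 4, 3, 2): 11 + (-8) + 27 + (-1) = 29
σ = (2, 1, 3, 4): (-3) + 19 + 27 + 29 = 72
σ = (2, 1, 4, 3): (-3) + 19 + (-7) + (-1) = 8
σ = (2, 3, 1, 4): (-3) + 5 + 22 + 29 = 53
σ = (2, 3, 4, 1): (-3) + 5 + (-7) + 30 = 25
σ = (2, 4, 1, 3): (-3) + (-8) + 22 + (-1) = 10
σ = (2, 4, 3, 1): (-3) + (-8) + 27 + 30 = 46
σ = (3, 1, 2, 4): 26 + 19 + (-9) + 29 = 65
σ = (3, 1, 4, 2): 26 + 19 + (-7) + (-1) = 37
σ = (3, 2, 1, 4): 26 + 13 + 22 + 29 = 90
σ = (3, 2, 4, 1): 26 + 13 + (-7) + 30 = 62
σ = (3, 4, 1, 2): 26 + (-8) + 22 + (-1) = 39
σ = (3, 4, 2, 1): 26 + (-8) + (-9) + 30 = 39
σ = (4, 1, 2, 3): 11 + 19 + (-9) + (-1) = 20
σ = (4, 1, 3, 2): 11 + 19 + 27 + (-1) = 56
σ = (4, 2, 1, 3): 11 + 13 + 22 + (-1) = 45
σ = (4, 2, 3, 1): 11 + 13 + 27 + 30 = 81
σ = (4, 3, 1, 2): 11 + 5 + 22 + (-1) = 37
σ = (4, 3, 2, 1): 11 + 5 + (-9) + 30 = 37
Optimal value attained by: σ = (3, 2, 1, 4).
Answer: det⊕(G) = 90; verdict: NONSINGULAR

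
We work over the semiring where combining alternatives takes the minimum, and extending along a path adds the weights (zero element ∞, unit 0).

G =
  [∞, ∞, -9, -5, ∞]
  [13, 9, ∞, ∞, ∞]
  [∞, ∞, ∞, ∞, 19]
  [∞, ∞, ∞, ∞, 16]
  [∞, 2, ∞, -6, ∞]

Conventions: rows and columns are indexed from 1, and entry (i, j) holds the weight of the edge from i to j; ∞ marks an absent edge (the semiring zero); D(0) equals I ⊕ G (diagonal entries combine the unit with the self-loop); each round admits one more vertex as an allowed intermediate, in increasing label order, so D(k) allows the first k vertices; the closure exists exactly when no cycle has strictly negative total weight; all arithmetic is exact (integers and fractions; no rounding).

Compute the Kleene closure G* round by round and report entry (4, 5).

D(0):
  [0, ∞, -9, -5, ∞]
  [13, 0, ∞, ∞, ∞]
  [∞, ∞, 0, ∞, 19]
  [∞, ∞, ∞, 0, 16]
  [∞, 2, ∞, -6, 0]
D(1):
  [0, ∞, -9, -5, ∞]
  [13, 0, 4, 8, ∞]
  [∞, ∞, 0, ∞, 19]
  [∞, ∞, ∞, 0, 16]
  [∞, 2, ∞, -6, 0]
D(2):
  [0, ∞, -9, -5, ∞]
  [13, 0, 4, 8, ∞]
  [∞, ∞, 0, ∞, 19]
  [∞, ∞, ∞, 0, 16]
  [15, 2, 6, -6, 0]
D(3):
  [0, ∞, -9, -5, 10]
  [13, 0, 4, 8, 23]
  [∞, ∞, 0, ∞, 19]
  [∞, ∞, ∞, 0, 16]
  [15, 2, 6, -6, 0]
D(4):
  [0, ∞, -9, -5, 10]
  [13, 0, 4, 8, 23]
  [∞, ∞, 0, ∞, 19]
  [∞, ∞, ∞, 0, 16]
  [15, 2, 6, -6, 0]
D(5):
  [0, 12, -9, -5, 10]
  [13, 0, 4, 8, 23]
  [34, 21, 0, 13, 19]
  [31, 18, 22, 0, 16]
  [15, 2, 6, -6, 0]
Answer: G*[4][5] = 16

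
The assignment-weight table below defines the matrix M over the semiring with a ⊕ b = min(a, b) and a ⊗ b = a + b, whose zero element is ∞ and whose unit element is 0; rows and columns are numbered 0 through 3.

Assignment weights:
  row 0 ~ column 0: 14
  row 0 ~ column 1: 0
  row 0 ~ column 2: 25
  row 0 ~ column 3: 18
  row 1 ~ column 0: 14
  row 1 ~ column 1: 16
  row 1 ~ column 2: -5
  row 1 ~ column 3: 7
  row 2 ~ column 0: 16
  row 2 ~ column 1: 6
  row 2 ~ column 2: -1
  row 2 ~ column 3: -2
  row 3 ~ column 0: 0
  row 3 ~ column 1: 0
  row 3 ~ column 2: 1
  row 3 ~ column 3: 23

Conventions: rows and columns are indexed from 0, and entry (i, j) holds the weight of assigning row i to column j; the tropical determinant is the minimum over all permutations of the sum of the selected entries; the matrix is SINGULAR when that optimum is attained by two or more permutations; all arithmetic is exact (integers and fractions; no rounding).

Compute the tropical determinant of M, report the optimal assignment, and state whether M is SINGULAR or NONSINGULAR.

σ = (0, 1, 2, 3): 14 + 16 + (-1) + 23 = 52
σ = (0, 1, 3, 2): 14 + 16 + (-2) + 1 = 29
σ = (0, 2, 1, 3): 14 + (-5) + 6 + 23 = 38
σ = (0, 2, 3, 1): 14 + (-5) + (-2) + 0 = 7
σ = (0, 3, 1, 2): 14 + 7 + 6 + 1 = 28
σ = (0, 3, 2, 1): 14 + 7 + (-1) + 0 = 20
σ = (1, 0, 2, 3): 0 + 14 + (-1) + 23 = 36
σ = (1, 0, 3, 2): 0 + 14 + (-2) + 1 = 13
σ = (1, 2, 0, 3): 0 + (-5) + 16 + 23 = 34
σ = (1, 2, 3, 0): 0 + (-5) + (-2) + 0 = -7
σ = (1, 3, 0, 2): 0 + 7 + 16 + 1 = 24
σ = (1, 3, 2, 0): 0 + 7 + (-1) + 0 = 6
σ = (2, 0, 1, 3): 25 + 14 + 6 + 23 = 68
σ = (2, 0, 3, 1): 25 + 14 + (-2) + 0 = 37
σ = (2, 1, 0, 3): 25 + 16 + 16 + 23 = 80
σ = (2, 1, 3, 0): 25 + 16 + (-2) + 0 = 39
σ = (2, 3, 0, 1): 25 + 7 + 16 + 0 = 48
σ = (2, 3, 1, 0): 25 + 7 + 6 + 0 = 38
σ = (3, 0, 1, 2): 18 + 14 + 6 + 1 = 39
σ = (3, 0, 2, 1): 18 + 14 + (-1) + 0 = 31
σ = (3, 1, 0, 2): 18 + 16 + 16 + 1 = 51
σ = (3, 1, 2, 0): 18 + 16 + (-1) + 0 = 33
σ = (3, 2, 0, 1): 18 + (-5) + 16 + 0 = 29
σ = (3, 2, 1, 0): 18 + (-5) + 6 + 0 = 19
Optimal value attained by: σ = (1, 2, 3, 0).
Answer: det⊕(M) = -7; verdict: NONSINGULAR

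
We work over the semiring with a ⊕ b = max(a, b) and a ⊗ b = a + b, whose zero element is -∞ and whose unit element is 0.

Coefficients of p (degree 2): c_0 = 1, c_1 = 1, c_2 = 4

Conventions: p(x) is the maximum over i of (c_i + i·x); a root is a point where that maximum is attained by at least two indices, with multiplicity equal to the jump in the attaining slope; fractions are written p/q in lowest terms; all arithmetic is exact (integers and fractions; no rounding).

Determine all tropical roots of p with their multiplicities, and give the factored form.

hull edge (i=0, c=1) to (i=2, c=4): slope 3/2, span 2
Factored form: p(x) = 4 ⊗ (x ⊕ (-3/2)) ⊗ (x ⊕ (-3/2))
Answer: roots = -3/2 (mult 2)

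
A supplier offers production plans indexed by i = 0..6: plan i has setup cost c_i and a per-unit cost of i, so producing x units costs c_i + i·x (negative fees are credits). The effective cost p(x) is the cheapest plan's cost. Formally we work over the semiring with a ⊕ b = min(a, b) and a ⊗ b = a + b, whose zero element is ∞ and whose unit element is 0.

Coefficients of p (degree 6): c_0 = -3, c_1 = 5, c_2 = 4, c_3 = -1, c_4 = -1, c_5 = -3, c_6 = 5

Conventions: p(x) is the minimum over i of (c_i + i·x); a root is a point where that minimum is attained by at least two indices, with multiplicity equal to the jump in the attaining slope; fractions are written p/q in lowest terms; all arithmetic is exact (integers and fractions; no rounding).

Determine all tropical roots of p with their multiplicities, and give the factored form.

hull edge (i=0, c=-3) to (i=5, c=-3): slope 0, span 5
hull edge (i=5, c=-3) to (i=6, c=5): slope 8, span 1
Factored form: p(x) = 5 ⊗ (x ⊕ (-8)) ⊗ (x ⊕ 0) ⊗ (x ⊕ 0) ⊗ (x ⊕ 0) ⊗ (x ⊕ 0) ⊗ (x ⊕ 0)
Answer: roots = -8 (mult 1), 0 (mult 5)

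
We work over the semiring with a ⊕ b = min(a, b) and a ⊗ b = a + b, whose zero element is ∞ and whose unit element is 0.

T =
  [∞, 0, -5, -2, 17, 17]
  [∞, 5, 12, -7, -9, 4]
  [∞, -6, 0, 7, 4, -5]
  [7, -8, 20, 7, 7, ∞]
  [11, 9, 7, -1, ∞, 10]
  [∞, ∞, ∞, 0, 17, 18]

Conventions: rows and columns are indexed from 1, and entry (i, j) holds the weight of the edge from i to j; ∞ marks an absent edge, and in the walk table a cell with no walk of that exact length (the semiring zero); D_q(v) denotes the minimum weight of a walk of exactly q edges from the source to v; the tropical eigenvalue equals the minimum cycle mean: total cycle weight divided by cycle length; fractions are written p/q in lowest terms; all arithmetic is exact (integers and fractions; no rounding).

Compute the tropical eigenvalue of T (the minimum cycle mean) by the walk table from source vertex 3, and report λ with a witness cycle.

q=0: [∞, ∞, 0, ∞, ∞, ∞]
q=1: [∞, -6, 0, 7, 4, -5]
q=2: [14, -6, 0, -13, -15, -5]
q=3: [-6, -21, -8, -16, -15, -5]
q=4: [-9, -24, -11, -28, -30, -17]
q=5: [-21, -36, -23, -31, -33, -20]
q=6: [-24, -39, -26, -43, -45, -32]
Optimal cycle mean attained by: cycle 2->4->2, total (-7) + (-8), length 2.
Answer: λ = -15/2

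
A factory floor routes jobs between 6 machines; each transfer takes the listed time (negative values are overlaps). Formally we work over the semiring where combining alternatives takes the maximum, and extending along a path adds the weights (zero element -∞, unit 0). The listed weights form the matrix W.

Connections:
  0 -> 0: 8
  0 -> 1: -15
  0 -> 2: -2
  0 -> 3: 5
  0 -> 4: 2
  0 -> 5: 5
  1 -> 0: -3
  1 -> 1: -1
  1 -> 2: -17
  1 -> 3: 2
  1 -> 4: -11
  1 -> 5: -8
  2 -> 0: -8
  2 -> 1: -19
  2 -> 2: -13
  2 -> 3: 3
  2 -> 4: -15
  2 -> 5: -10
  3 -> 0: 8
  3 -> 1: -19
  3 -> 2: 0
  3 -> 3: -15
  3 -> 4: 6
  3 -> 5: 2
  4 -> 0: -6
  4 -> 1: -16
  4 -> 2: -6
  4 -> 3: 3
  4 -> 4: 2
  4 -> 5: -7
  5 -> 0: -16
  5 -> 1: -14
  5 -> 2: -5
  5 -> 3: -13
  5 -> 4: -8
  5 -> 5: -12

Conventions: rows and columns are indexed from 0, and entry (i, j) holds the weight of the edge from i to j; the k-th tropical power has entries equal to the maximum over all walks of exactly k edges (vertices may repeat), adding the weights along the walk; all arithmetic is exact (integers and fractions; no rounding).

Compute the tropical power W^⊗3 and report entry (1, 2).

W^⊗2:
  [16, -7, 6, 13, 11, 13]
  [10, -2, 2, 2, 8, 4]
  [11, -16, 3, -3, 9, 5]
  [16, -7, 6, 13, 10, 13]
  [11, -14, 3, 5, 9, 5]
  [-5, -15, -13, -2, -6, -11]
W^⊗3:
  [24, 1, 14, 21, 19, 21]
  [18, -3, 8, 15, 12, 15]
  [19, -4, 9, 16, 13, 16]
  [24, 1, 14, 21, 19, 21]
  [19, -4, 9, 16, 13, 16]
  [6, -16, -2, 0, 4, 0]
Key observation: the optimum is the walk 1->3->0->2, with weight 2 + 8 + (-2) = 8.
Optimal value attained by: walk 1->3->0->2.
Answer: (W^⊗3)[1][2] = 8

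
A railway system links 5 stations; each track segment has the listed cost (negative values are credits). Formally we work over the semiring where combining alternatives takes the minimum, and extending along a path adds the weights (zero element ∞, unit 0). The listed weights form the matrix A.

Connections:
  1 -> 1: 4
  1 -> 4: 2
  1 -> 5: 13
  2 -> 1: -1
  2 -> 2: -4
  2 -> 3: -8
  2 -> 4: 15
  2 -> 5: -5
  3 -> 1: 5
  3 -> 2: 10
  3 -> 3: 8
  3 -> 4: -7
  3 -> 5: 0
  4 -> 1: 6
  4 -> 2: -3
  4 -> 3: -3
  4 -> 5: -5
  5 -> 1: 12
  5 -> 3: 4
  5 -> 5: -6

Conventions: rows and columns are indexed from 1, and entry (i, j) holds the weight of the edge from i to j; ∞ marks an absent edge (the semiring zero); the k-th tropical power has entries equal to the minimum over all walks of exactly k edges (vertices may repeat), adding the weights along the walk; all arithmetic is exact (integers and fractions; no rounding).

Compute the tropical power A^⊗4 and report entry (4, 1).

A^⊗2:
  [8, -1, -1, 6, -3]
  [-5, -8, -12, -15, -11]
  [-1, -10, -10, 1, -12]
  [-4, -7, -11, -10, -11]
  [6, 14, -2, -3, -12]
A^⊗3:
  [-2, -5, -9, -8, -9]
  [-9, -18, -18, -19, -20]
  [-11, -14, -18, -17, -18]
  [-8, -13, -15, -18, -17]
  [0, -6, -8, -9, -18]
A^⊗4:
  [-6, -11, -13, -16, -15]
  [-19, -22, -26, -25, -26]
  [-15, -20, -22, -25, -24]
  [-14, -21, -21, -22, -23]
  [-7, -12, -14, -15, -24]
Key observation: the optimum is the walk 4->3->4->2->1, with weight (-3) + (-7) + (-3) + (-1) = -14.
Optimal value attained by: walk 4->3->4->2->1.
Answer: (A^⊗4)[4][1] = -14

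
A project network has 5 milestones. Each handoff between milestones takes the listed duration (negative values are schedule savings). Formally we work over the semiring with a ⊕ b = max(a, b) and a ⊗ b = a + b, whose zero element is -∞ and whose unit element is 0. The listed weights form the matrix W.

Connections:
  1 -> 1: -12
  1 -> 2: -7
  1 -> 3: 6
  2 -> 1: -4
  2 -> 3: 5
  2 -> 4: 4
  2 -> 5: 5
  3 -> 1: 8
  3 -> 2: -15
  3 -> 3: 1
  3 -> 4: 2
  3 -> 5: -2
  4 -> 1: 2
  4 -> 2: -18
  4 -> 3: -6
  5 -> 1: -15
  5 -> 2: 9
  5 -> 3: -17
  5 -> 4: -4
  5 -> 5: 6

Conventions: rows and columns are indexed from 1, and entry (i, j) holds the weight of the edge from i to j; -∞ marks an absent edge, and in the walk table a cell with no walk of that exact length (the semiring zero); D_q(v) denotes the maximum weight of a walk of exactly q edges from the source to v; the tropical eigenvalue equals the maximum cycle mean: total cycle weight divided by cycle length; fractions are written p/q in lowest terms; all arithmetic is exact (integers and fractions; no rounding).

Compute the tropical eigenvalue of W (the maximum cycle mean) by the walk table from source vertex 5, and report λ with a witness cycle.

q=0: [-∞, -∞, -∞, -∞, 0]
q=1: [-15, 9, -17, -4, 6]
q=2: [5, 15, 14, 13, 14]
q=3: [22, 23, 20, 19, 20]
q=4: [28, 29, 28, 27, 28]
q=5: [36, 37, 34, 33, 34]
Optimal cycle mean attained by: cycle 1->3->1, total 6 + 8, length 2.
Answer: λ = 7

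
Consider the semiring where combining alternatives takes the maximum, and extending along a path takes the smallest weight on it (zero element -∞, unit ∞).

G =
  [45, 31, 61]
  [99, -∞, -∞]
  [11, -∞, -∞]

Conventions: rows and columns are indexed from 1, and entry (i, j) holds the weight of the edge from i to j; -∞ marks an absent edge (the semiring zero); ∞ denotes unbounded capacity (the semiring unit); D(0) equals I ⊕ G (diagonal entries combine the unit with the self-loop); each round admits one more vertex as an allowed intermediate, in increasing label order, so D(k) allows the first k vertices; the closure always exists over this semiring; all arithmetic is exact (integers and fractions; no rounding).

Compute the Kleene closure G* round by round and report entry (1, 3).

D(0):
  [∞, 31, 61]
  [99, ∞, -∞]
  [11, -∞, ∞]
D(1):
  [∞, 31, 61]
  [99, ∞, 61]
  [11, 11, ∞]
D(2):
  [∞, 31, 61]
  [99, ∞, 61]
  [11, 11, ∞]
D(3):
  [∞, 31, 61]
  [99, ∞, 61]
  [11, 11, ∞]
Answer: G*[1][3] = 61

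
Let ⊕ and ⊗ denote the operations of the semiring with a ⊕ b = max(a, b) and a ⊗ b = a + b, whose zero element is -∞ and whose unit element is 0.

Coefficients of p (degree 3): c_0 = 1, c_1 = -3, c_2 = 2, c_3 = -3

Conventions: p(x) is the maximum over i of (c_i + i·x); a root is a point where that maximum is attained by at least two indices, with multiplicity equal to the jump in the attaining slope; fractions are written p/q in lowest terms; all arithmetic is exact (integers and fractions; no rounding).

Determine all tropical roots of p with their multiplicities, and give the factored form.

hull edge (i=0, c=1) to (i=2, c=2): slope 1/2, span 2
hull edge (i=2, c=2) to (i=3, c=-3): slope -5, span 1
Factored form: p(x) = -3 ⊗ (x ⊕ (-1/2)) ⊗ (x ⊕ (-1/2)) ⊗ (x ⊕ 5)
Answer: roots = -1/2 (mult 2), 5 (mult 1)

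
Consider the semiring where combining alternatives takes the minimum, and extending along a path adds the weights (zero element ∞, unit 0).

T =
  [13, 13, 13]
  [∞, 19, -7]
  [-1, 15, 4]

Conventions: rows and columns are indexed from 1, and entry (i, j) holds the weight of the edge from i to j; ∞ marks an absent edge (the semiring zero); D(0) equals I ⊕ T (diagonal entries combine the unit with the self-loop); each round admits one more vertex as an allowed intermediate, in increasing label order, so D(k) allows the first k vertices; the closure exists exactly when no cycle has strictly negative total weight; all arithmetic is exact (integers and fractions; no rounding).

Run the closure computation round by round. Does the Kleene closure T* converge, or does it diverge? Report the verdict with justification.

D(0):
  [0, 13, 13]
  [∞, 0, -7]
  [-1, 15, 0]
D(1):
  [0, 13, 13]
  [∞, 0, -7]
  [-1, 12, 0]
D(2):
  [0, 13, 6]
  [∞, 0, -7]
  [-1, 12, 0]
D(3):
  [0, 13, 6]
  [-8, 0, -7]
  [-1, 12, 0]
Key observation: every diagonal entry stays at the unit through all rounds, so no improving cycle exists.
Answer: CONVERGES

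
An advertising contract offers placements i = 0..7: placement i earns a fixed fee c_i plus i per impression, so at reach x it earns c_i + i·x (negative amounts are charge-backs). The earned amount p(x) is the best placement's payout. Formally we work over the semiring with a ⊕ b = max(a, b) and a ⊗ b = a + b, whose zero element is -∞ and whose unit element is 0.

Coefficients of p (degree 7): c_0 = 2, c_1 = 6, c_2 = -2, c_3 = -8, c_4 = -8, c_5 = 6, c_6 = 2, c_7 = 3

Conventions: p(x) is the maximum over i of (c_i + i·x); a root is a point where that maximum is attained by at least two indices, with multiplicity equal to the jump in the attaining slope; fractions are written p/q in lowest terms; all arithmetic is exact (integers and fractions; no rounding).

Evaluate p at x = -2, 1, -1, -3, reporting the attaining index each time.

p(-2) = max(2+0·(-2)=2, 6+1·(-2)=4, -2+2·(-2)=-6, -8+3·(-2)=-14, -8+4·(-2)=-16, 6+5·(-2)=-4, 2+6·(-2)=-10, 3+7·(-2)=-11) = 4 (attained by i=1)
p(1) = max(2+0·1=2, 6+1·1=7, -2+2·1=0, -8+3·1=-5, -8+4·1=-4, 6+5·1=11, 2+6·1=8, 3+7·1=10) = 11 (attained by i=5)
p(-1) = max(2+0·(-1)=2, 6+1·(-1)=5, -2+2·(-1)=-4, -8+3·(-1)=-11, -8+4·(-1)=-12, 6+5·(-1)=1, 2+6·(-1)=-4, 3+7·(-1)=-4) = 5 (attained by i=1)
p(-3) = max(2+0·(-3)=2, 6+1·(-3)=3, -2+2·(-3)=-8, -8+3·(-3)=-17, -8+4·(-3)=-20, 6+5·(-3)=-9, 2+6·(-3)=-16, 3+7·(-3)=-18) = 3 (attained by i=1)
Answer: p(-2) = 4; p(1) = 11; p(-1) = 5; p(-3) = 3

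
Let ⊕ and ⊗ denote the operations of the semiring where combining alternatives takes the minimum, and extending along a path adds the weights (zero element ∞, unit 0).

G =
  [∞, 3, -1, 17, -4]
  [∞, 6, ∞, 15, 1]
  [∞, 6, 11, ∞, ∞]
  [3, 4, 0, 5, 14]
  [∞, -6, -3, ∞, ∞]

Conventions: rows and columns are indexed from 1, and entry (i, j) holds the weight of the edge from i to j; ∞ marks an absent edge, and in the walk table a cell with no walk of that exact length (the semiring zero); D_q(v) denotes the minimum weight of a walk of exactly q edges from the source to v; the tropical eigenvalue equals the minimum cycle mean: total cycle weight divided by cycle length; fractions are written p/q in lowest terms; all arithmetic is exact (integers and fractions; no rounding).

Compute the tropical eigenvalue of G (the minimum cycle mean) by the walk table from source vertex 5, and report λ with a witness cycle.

q=0: [∞, ∞, ∞, ∞, 0]
q=1: [∞, -6, -3, ∞, ∞]
q=2: [∞, 0, 8, 9, -5]
q=3: [12, -11, -8, 14, 1]
q=4: [17, -5, -2, 4, -10]
q=5: [7, -16, -13, 9, -4]
Optimal cycle mean attained by: cycle 2->5->2, total 1 + (-6), length 2.
Answer: λ = -5/2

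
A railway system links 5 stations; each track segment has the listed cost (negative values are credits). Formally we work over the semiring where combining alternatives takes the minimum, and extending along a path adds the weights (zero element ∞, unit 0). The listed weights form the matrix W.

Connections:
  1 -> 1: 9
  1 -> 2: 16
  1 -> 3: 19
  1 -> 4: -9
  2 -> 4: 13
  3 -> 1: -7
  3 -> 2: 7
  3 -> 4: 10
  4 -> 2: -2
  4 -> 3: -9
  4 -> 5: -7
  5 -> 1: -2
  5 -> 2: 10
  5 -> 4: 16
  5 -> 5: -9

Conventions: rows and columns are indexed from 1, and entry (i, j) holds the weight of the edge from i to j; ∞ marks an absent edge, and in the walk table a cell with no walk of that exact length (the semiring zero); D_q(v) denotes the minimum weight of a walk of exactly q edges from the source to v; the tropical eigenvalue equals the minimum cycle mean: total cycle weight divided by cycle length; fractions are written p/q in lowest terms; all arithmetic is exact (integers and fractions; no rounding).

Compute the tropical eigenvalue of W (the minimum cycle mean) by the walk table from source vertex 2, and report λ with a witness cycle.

q=0: [∞, 0, ∞, ∞, ∞]
q=1: [∞, ∞, ∞, 13, ∞]
q=2: [∞, 11, 4, ∞, 6]
q=3: [-3, 11, ∞, 14, -3]
q=4: [-5, 7, 5, -12, -12]
q=5: [-14, -14, -21, -14, -21]
Optimal cycle mean attained by: cycle 5->5, total (-9), length 1.
Answer: λ = -9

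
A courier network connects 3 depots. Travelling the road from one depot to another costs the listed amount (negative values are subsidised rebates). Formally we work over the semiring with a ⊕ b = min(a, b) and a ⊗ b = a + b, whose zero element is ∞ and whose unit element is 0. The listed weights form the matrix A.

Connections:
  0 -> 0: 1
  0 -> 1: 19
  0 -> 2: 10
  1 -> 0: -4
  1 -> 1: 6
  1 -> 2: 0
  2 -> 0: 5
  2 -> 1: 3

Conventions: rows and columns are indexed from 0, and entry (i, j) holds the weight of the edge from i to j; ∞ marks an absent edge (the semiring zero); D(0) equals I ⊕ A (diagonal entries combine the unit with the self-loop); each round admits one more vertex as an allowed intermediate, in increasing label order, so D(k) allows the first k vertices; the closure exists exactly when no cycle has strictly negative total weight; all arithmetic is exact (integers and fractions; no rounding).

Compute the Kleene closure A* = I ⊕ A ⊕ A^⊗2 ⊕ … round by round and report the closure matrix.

D(0):
  [0, 19, 10]
  [-4, 0, 0]
  [5, 3, 0]
D(1):
  [0, 19, 10]
  [-4, 0, 0]
  [5, 3, 0]
D(2):
  [0, 19, 10]
  [-4, 0, 0]
  [-1, 3, 0]
D(3):
  [0, 13, 10]
  [-4, 0, 0]
  [-1, 3, 0]
Answer: A* = [[0, 13, 10], [-4, 0, 0], [-1, 3, 0]]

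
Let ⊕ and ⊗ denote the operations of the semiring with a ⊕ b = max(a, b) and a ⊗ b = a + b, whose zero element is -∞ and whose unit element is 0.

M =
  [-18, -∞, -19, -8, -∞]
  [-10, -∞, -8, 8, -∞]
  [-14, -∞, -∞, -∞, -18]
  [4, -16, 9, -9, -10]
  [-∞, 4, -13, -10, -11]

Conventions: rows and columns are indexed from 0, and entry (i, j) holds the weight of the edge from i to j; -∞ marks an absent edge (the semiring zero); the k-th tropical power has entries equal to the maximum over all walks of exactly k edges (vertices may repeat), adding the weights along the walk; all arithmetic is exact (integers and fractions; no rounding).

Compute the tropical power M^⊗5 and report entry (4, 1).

M^⊗2:
  [-4, -24, 1, -17, -18]
  [12, -8, 17, -1, -2]
  [-32, -14, -31, -22, -29]
  [-5, -6, 0, -4, -9]
  [-6, -7, -1, 12, -20]
M^⊗3:
  [-13, -14, -8, -12, -17]
  [3, 2, 8, 4, -1]
  [-18, -25, -13, -6, -32]
  [0, -5, 5, 2, -14]
  [16, -4, 21, 3, 2]
M^⊗4:
  [-8, -13, -3, -6, -22]
  [8, 3, 13, 10, -6]
  [-2, -22, 3, -15, -16]
  [6, -10, 11, 3, -8]
  [7, 6, 12, 8, 3]
M^⊗5:
  [-2, -18, 3, -5, -16]
  [14, -2, 19, 11, 0]
  [-11, -12, -6, -10, -15]
  [7, -4, 12, -2, -7]
  [12, 7, 17, 14, -2]
Key observation: the optimum is the walk 4->1->3->2->4->1, with weight 4 + 8 + 9 + (-18) + 4 = 7.
Optimal value attained by: walk 4->1->3->2->4->1.
Answer: (M^⊗5)[4][1] = 7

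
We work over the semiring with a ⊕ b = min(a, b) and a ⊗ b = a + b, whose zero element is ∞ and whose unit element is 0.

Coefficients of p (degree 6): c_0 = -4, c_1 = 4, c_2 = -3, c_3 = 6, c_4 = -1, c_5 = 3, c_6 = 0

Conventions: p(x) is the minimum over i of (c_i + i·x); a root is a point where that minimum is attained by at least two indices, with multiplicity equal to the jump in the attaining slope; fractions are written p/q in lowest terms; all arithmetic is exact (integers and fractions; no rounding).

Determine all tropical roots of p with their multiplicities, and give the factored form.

hull edge (i=0, c=-4) to (i=2, c=-3): slope 1/2, span 2
hull edge (i=2, c=-3) to (i=6, c=0): slope 3/4, span 4
Factored form: p(x) = 0 ⊗ (x ⊕ (-3/4)) ⊗ (x ⊕ (-3/4)) ⊗ (x ⊕ (-3/4)) ⊗ (x ⊕ (-3/4)) ⊗ (x ⊕ (-1/2)) ⊗ (x ⊕ (-1/2))
Answer: roots = -3/4 (mult 4), -1/2 (mult 2)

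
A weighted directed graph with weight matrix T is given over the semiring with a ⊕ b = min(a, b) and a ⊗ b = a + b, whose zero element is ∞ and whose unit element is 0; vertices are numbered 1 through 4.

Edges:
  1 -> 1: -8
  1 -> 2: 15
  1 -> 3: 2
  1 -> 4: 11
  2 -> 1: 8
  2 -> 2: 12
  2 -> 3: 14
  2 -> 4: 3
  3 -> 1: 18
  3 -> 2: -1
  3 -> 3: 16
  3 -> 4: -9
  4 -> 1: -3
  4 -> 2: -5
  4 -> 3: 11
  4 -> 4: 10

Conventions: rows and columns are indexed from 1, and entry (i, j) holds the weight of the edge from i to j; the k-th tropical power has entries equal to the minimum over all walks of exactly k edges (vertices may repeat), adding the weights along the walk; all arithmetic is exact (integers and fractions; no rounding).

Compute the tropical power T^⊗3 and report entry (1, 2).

T^⊗2:
  [-16, 1, -6, -7]
  [0, -2, 10, 5]
  [-12, -14, 2, 1]
  [-11, 5, -1, -2]
T^⊗3:
  [-24, -12, -14, -15]
  [-8, 0, 2, 1]
  [-20, -4, -10, -11]
  [-19, -7, -9, -10]
Key observation: the optimum is the walk 1->3->4->2, with weight 2 + (-9) + (-5) = -12.
Optimal value attained by: walk 1->3->4->2.
Answer: (T^⊗3)[1][2] = -12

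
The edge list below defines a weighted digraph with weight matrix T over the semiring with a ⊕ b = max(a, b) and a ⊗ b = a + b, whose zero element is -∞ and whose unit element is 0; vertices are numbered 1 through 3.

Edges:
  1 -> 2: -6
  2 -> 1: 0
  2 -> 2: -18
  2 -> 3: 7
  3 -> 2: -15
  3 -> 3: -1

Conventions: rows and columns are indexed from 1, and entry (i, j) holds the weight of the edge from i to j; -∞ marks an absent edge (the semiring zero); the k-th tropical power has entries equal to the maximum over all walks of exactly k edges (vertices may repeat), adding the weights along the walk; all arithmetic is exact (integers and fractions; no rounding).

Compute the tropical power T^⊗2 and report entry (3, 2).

T^⊗2:
  [-6, -24, 1]
  [-18, -6, 6]
  [-15, -16, -2]
Key observation: the optimum is the walk 3->3->2, with weight (-1) + (-15) = -16.
Optimal value attained by: walk 3->3->2.
Answer: (T^⊗2)[3][2] = -16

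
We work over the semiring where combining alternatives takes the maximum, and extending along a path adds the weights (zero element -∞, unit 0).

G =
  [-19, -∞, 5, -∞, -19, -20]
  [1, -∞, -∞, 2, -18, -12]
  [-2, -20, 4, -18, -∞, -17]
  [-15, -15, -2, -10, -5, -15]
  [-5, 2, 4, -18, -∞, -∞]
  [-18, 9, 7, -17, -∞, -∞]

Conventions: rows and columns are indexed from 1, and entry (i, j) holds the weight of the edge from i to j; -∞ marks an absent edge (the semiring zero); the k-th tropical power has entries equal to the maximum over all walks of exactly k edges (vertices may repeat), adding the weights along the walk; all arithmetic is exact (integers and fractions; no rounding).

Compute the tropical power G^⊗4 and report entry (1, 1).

G^⊗2:
  [3, -11, 9, -13, -38, -12]
  [-13, -3, 6, -8, -3, -13]
  [2, -8, 8, -14, -21, -13]
  [-4, -3, 2, -13, -15, -19]
  [3, -16, 8, 4, -16, -10]
  [10, -13, 11, 11, -9, -3]
G^⊗3:
  [7, -3, 13, -9, -16, -8]
  [4, -1, 10, -1, -13, -11]
  [6, -4, 12, -6, -17, -9]
  [0, -10, 6, -1, -18, -15]
  [6, -1, 12, -6, -1, -9]
  [9, 6, 15, 1, 6, -4]
G^⊗4:
  [11, 1, 17, -1, -12, -4]
  [8, -2, 14, 1, -6, -7]
  [10, 0, 16, -2, -11, -5]
  [4, -6, 10, -8, -6, -11]
  [10, 1, 16, 1, -11, -5]
  [13, 8, 19, 8, -4, -2]
Key observation: the optimum is the walk 1->3->3->3->1, with weight 5 + 4 + 4 + (-2) = 11.
Optimal value attained by: walk 1->3->3->3->1.
Answer: (G^⊗4)[1][1] = 11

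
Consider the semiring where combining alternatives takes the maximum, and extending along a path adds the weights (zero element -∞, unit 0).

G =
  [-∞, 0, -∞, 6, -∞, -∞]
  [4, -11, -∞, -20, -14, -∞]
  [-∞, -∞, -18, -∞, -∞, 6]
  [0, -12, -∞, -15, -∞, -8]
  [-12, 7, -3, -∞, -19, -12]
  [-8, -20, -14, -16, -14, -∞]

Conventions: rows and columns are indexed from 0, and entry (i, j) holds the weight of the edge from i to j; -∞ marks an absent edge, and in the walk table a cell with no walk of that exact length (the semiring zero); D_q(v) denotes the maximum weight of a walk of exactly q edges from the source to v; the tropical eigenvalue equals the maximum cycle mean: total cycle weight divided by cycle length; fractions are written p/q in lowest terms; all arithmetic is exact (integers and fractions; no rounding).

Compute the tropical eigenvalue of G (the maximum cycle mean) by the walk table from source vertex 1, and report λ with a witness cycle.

q=0: [-∞, 0, -∞, -∞, -∞, -∞]
q=1: [4, -11, -∞, -20, -14, -∞]
q=2: [-7, 4, -17, 10, -25, -26]
q=3: [10, -2, -28, -1, -10, 2]
q=4: [2, 10, -12, 16, -12, -9]
q=5: [16, 4, -15, 8, -4, 8]
q=6: [8, 16, -6, 22, -6, 0]
Optimal cycle mean attained by: cycle 0->3->0, total 6 + 0, length 2.
Answer: λ = 3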